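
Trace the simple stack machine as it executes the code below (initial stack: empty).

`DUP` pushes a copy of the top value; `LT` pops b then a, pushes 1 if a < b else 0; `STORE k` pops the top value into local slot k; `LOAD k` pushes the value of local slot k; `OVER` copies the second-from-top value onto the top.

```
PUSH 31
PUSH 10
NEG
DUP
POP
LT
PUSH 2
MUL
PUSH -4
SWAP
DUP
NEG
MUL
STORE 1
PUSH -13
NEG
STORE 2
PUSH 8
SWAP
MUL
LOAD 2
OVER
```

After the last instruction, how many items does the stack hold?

PUSH 31  → [31]
PUSH 10  → [31, 10]
NEG      → [31, -10]
DUP      → [31, -10, -10]
POP      → [31, -10]
LT       → [0]
PUSH 2   → [0, 2]
MUL      → [0]
PUSH -4  → [0, -4]
SWAP     → [-4, 0]
DUP      → [-4, 0, 0]
NEG      → [-4, 0, 0]
MUL      → [-4, 0]
STORE 1  → [-4]
PUSH -13 → [-4, -13]
NEG      → [-4, 13]
STORE 2  → [-4]
PUSH 8   → [-4, 8]
SWAP     → [8, -4]
MUL      → [-32]
LOAD 2   → [-32, 13]
OVER     → [-32, 13, -32]

3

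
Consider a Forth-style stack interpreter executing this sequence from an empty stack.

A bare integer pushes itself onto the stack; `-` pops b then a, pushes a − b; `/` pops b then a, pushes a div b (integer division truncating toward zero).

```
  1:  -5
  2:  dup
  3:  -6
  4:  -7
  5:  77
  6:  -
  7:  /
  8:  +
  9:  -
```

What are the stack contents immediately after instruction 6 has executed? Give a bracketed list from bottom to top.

[-5, -5, -6, -84]

-5  → [-5]
dup → [-5, -5]
-6  → [-5, -5, -6]
-7  → [-5, -5, -6, -7]
77  → [-5, -5, -6, -7, 77]
-   → [-5, -5, -6, -84]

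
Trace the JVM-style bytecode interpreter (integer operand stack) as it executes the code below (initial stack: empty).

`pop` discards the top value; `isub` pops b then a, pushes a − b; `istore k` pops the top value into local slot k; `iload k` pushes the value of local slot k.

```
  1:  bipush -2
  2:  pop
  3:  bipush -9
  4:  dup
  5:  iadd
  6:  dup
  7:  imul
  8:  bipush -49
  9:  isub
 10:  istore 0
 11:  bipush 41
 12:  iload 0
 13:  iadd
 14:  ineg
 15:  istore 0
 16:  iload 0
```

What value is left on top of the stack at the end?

-414

bipush -2  → -2
pop        → (empty)
bipush -9  → -9
dup        → -9 -9
iadd       → -18
dup        → -18 -18
imul       → 324
bipush -49 → 324 -49
isub       → 373
istore 0   → (empty)
bipush 41  → 41
iload 0    → 41 373
iadd       → 414
ineg       → -414
istore 0   → (empty)
iload 0    → -414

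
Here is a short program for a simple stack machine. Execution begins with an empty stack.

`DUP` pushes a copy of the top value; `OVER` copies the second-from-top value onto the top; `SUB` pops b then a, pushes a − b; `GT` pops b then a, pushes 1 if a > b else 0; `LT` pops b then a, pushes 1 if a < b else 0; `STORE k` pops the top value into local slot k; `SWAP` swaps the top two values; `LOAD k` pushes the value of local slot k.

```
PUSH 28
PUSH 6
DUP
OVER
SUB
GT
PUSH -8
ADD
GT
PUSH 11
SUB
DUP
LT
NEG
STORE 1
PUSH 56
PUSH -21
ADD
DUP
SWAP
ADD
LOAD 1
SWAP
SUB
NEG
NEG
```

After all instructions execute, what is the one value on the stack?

-70

PUSH 28   28
PUSH 6    28 6
DUP       28 6 6
OVER      28 6 6 6
SUB       28 6 0
GT        28 1
PUSH -8   28 1 -8
ADD       28 -7
GT        1
PUSH 11   1 11
SUB       -10
DUP       -10 -10
LT        0
NEG       0
STORE 1   (empty)
PUSH 56   56
PUSH -21  56 -21
ADD       35
DUP       35 35
SWAP      35 35
ADD       70
LOAD 1    70 0
SWAP      0 70
SUB       -70
NEG       70
NEG       -70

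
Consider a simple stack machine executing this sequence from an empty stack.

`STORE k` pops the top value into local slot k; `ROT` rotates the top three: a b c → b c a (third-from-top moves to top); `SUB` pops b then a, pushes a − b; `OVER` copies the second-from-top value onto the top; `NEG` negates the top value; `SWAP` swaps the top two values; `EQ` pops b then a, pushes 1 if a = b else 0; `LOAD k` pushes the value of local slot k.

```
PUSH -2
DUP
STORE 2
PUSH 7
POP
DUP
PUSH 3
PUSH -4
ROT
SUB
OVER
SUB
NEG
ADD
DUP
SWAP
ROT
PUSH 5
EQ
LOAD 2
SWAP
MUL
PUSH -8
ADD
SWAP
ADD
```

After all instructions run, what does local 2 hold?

-2

PUSH -2 → -2
DUP     → -2 -2
STORE 2 → -2
PUSH 7  → -2 7
POP     → -2
DUP     → -2 -2
PUSH 3  → -2 -2 3
PUSH -4 → -2 -2 3 -4
ROT     → -2 3 -4 -2
SUB     → -2 3 -2
OVER    → -2 3 -2 3
SUB     → -2 3 -5
NEG     → -2 3 5
ADD     → -2 8
DUP     → -2 8 8
SWAP    → -2 8 8
ROT     → 8 8 -2
PUSH 5  → 8 8 -2 5
EQ      → 8 8 0
LOAD 2  → 8 8 0 -2
SWAP    → 8 8 -2 0
MUL     → 8 8 0
PUSH -8 → 8 8 0 -8
ADD     → 8 8 -8
SWAP    → 8 -8 8
ADD     → 8 0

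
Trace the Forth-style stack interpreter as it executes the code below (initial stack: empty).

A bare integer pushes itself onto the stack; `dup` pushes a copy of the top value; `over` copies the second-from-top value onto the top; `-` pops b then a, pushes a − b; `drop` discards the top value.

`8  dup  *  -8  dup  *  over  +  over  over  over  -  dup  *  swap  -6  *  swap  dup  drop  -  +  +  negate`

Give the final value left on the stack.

4288

8      : [8]
dup    : [8, 8]
*      : [64]
-8     : [64, -8]
dup    : [64, -8, -8]
*      : [64, 64]
over   : [64, 64, 64]
+      : [64, 128]
over   : [64, 128, 64]
over   : [64, 128, 64, 128]
over   : [64, 128, 64, 128, 64]
-      : [64, 128, 64, 64]
dup    : [64, 128, 64, 64, 64]
*      : [64, 128, 64, 4096]
swap   : [64, 128, 4096, 64]
-6     : [64, 128, 4096, 64, -6]
*      : [64, 128, 4096, -384]
swap   : [64, 128, -384, 4096]
dup    : [64, 128, -384, 4096, 4096]
drop   : [64, 128, -384, 4096]
-      : [64, 128, -4480]
+      : [64, -4352]
+      : [-4288]
negate : [4288]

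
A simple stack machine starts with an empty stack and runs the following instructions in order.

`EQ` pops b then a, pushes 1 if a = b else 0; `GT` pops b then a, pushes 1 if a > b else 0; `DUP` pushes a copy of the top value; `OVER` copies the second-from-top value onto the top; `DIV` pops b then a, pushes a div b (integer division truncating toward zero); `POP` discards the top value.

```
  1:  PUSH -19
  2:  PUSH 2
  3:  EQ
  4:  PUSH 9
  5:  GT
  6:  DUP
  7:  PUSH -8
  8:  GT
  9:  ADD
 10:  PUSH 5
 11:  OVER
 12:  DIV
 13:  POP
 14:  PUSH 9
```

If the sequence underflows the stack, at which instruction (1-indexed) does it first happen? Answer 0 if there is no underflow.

0

PUSH -19 → [-19]
PUSH 2   → [-19, 2]
EQ       → [0]
PUSH 9   → [0, 9]
GT       → [0]
DUP      → [0, 0]
PUSH -8  → [0, 0, -8]
GT       → [0, 1]
ADD      → [1]
PUSH 5   → [1, 5]
OVER     → [1, 5, 1]
DIV      → [1, 5]
POP      → [1]
PUSH 9   → [1, 9]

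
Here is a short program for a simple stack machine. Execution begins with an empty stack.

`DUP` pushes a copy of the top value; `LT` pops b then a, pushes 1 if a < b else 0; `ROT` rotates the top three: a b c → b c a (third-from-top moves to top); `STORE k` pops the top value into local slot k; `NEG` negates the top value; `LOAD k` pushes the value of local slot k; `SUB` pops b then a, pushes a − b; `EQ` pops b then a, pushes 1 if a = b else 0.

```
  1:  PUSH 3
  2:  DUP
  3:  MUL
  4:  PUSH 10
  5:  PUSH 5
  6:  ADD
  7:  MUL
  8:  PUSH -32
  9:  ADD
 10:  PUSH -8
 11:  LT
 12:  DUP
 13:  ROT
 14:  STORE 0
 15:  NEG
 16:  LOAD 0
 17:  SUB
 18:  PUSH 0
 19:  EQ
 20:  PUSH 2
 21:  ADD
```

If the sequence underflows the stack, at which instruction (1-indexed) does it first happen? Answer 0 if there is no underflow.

13

PUSH 3   -> 3
DUP      -> 3 3
MUL      -> 9
PUSH 10  -> 9 10
PUSH 5   -> 9 10 5
ADD      -> 9 15
MUL      -> 135
PUSH -32 -> 135 -32
ADD      -> 103
PUSH -8  -> 103 -8
LT       -> 0
DUP      -> 0 0
ROT  — needs 3 operands, stack has 2 → underflow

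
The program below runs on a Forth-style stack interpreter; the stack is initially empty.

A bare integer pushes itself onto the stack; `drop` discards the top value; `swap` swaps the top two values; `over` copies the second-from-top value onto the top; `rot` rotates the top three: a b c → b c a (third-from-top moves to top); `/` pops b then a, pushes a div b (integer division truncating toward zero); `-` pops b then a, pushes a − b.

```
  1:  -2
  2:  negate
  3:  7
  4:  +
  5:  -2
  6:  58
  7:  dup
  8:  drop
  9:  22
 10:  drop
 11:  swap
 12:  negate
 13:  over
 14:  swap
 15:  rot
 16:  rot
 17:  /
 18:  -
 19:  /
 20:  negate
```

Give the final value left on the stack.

-9

-2     → -2
negate → 2
7      → 2 7
+      → 9
-2     → 9 -2
58     → 9 -2 58
dup    → 9 -2 58 58
drop   → 9 -2 58
22     → 9 -2 58 22
drop   → 9 -2 58
swap   → 9 58 -2
negate → 9 58 2
over   → 9 58 2 58
swap   → 9 58 58 2
rot    → 9 58 2 58
rot    → 9 2 58 58
/      → 9 2 1
-      → 9 1
/      → 9
negate → -9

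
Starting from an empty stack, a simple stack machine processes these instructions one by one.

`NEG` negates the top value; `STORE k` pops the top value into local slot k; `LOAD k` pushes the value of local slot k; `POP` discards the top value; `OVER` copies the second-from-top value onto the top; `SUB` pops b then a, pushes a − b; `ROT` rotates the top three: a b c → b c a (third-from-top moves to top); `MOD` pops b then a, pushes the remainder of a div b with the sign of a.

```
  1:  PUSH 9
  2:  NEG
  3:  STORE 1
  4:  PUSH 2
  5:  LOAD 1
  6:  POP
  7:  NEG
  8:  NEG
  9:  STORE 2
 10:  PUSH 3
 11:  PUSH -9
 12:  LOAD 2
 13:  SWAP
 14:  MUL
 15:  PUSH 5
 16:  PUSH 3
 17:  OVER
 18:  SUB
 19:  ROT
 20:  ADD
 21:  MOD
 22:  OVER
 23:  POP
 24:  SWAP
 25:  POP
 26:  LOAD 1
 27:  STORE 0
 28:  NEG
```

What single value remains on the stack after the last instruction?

PUSH 9  -> [9]
NEG     -> [-9]
STORE 1 -> []
PUSH 2  -> [2]
LOAD 1  -> [2, -9]
POP     -> [2]
NEG     -> [-2]
NEG     -> [2]
STORE 2 -> []
PUSH 3  -> [3]
PUSH -9 -> [3, -9]
LOAD 2  -> [3, -9, 2]
SWAP    -> [3, 2, -9]
MUL     -> [3, -18]
PUSH 5  -> [3, -18, 5]
PUSH 3  -> [3, -18, 5, 3]
OVER    -> [3, -18, 5, 3, 5]
SUB     -> [3, -18, 5, -2]
ROT     -> [3, 5, -2, -18]
ADD     -> [3, 5, -20]
MOD     -> [3, 5]
OVER    -> [3, 5, 3]
POP     -> [3, 5]
SWAP    -> [5, 3]
POP     -> [5]
LOAD 1  -> [5, -9]
STORE 0 -> [5]
NEG     -> [-5]

-5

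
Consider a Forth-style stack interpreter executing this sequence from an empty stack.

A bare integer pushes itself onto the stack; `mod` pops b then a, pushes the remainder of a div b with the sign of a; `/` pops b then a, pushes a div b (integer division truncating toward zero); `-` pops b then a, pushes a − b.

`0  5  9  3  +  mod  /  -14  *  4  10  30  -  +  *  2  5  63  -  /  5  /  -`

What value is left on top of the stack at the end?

0

0   -> 0
5   -> 0 5
9   -> 0 5 9
3   -> 0 5 9 3
+   -> 0 5 12
mod -> 0 5
/   -> 0
-14 -> 0 -14
*   -> 0
4   -> 0 4
10  -> 0 4 10
30  -> 0 4 10 30
-   -> 0 4 -20
+   -> 0 -16
*   -> 0
2   -> 0 2
5   -> 0 2 5
63  -> 0 2 5 63
-   -> 0 2 -58
/   -> 0 0
5   -> 0 0 5
/   -> 0 0
-   -> 0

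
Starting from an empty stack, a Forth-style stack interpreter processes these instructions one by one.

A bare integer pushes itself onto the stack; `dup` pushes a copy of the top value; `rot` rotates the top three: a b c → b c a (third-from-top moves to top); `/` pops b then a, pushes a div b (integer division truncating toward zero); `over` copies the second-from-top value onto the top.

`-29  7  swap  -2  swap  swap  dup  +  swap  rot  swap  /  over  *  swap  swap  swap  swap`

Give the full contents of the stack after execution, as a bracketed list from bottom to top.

[-4, 0]

-29  -> -29
7    -> -29 7
swap -> 7 -29
-2   -> 7 -29 -2
swap -> 7 -2 -29
swap -> 7 -29 -2
dup  -> 7 -29 -2 -2
+    -> 7 -29 -4
swap -> 7 -4 -29
rot  -> -4 -29 7
swap -> -4 7 -29
/    -> -4 0
over -> -4 0 -4
*    -> -4 0
swap -> 0 -4
swap -> -4 0
swap -> 0 -4
swap -> -4 0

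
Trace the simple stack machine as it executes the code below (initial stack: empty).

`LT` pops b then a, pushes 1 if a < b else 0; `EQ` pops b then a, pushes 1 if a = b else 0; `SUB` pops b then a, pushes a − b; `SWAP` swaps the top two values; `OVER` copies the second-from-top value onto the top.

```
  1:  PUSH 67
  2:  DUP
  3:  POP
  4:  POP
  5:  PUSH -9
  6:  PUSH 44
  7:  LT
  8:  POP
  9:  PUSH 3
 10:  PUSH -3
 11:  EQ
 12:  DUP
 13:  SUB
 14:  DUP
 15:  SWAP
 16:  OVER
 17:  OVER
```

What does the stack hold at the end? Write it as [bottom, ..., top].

[0, 0, 0, 0]

PUSH 67 : 67
DUP     : 67 67
POP     : 67
POP     : (empty)
PUSH -9 : -9
PUSH 44 : -9 44
LT      : 1
POP     : (empty)
PUSH 3  : 3
PUSH -3 : 3 -3
EQ      : 0
DUP     : 0 0
SUB     : 0
DUP     : 0 0
SWAP    : 0 0
OVER    : 0 0 0
OVER    : 0 0 0 0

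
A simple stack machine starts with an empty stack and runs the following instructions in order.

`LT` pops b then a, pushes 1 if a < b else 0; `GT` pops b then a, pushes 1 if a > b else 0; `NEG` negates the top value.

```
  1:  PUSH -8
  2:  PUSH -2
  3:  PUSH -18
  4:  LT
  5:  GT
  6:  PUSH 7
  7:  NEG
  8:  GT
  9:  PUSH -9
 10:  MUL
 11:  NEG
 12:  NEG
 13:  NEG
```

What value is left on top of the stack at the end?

9

PUSH -8  : -8
PUSH -2  : -8 -2
PUSH -18 : -8 -2 -18
LT       : -8 0
GT       : 0
PUSH 7   : 0 7
NEG      : 0 -7
GT       : 1
PUSH -9  : 1 -9
MUL      : -9
NEG      : 9
NEG      : -9
NEG      : 9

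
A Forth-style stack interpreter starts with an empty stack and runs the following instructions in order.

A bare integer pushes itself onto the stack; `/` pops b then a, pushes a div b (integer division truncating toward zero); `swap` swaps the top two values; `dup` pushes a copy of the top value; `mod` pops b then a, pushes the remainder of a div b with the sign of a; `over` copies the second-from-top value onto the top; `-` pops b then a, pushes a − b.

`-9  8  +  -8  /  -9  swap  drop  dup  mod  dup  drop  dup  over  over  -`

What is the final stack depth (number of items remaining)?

3

-9   -> [-9]
8    -> [-9, 8]
+    -> [-1]
-8   -> [-1, -8]
/    -> [0]
-9   -> [0, -9]
swap -> [-9, 0]
drop -> [-9]
dup  -> [-9, -9]
mod  -> [0]
dup  -> [0, 0]
drop -> [0]
dup  -> [0, 0]
over -> [0, 0, 0]
over -> [0, 0, 0, 0]
-    -> [0, 0, 0]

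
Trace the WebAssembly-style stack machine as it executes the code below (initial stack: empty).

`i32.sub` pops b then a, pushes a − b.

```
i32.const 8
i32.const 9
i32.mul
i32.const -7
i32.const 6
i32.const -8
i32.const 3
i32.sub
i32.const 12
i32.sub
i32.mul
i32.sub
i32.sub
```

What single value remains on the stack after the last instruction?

-59

i32.const 8  : [8]
i32.const 9  : [8, 9]
i32.mul      : [72]
i32.const -7 : [72, -7]
i32.const 6  : [72, -7, 6]
i32.const -8 : [72, -7, 6, -8]
i32.const 3  : [72, -7, 6, -8, 3]
i32.sub      : [72, -7, 6, -11]
i32.const 12 : [72, -7, 6, -11, 12]
i32.sub      : [72, -7, 6, -23]
i32.mul      : [72, -7, -138]
i32.sub      : [72, 131]
i32.sub      : [-59]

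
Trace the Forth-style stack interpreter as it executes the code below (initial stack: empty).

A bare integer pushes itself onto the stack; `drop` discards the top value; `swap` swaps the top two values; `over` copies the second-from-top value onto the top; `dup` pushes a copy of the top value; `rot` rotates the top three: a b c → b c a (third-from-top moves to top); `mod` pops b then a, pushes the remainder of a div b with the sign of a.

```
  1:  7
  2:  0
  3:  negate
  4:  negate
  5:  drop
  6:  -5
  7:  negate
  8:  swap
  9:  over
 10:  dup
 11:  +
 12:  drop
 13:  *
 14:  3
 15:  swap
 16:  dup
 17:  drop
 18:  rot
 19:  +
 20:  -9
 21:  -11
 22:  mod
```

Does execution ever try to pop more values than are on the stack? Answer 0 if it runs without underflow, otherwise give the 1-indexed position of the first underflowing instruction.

7      -> [7]
0      -> [7, 0]
negate -> [7, 0]
negate -> [7, 0]
drop   -> [7]
-5     -> [7, -5]
negate -> [7, 5]
swap   -> [5, 7]
over   -> [5, 7, 5]
dup    -> [5, 7, 5, 5]
+      -> [5, 7, 10]
drop   -> [5, 7]
*      -> [35]
3      -> [35, 3]
swap   -> [3, 35]
dup    -> [3, 35, 35]
drop   -> [3, 35]
rot  — needs 3 operands, stack has 2 → underflow

18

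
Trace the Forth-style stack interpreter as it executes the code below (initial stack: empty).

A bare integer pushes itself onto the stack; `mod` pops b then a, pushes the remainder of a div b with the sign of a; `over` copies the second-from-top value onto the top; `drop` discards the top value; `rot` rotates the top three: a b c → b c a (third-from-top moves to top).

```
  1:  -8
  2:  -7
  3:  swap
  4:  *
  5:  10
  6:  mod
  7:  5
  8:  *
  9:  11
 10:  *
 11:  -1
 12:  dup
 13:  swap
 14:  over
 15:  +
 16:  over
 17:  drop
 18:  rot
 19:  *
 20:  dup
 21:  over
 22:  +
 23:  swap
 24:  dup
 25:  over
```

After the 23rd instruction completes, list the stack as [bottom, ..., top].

[-1, -1320, -660]

-8   : -8
-7   : -8 -7
swap : -7 -8
*    : 56
10   : 56 10
mod  : 6
5    : 6 5
*    : 30
11   : 30 11
*    : 330
-1   : 330 -1
dup  : 330 -1 -1
swap : 330 -1 -1
over : 330 -1 -1 -1
+    : 330 -1 -2
over : 330 -1 -2 -1
drop : 330 -1 -2
rot  : -1 -2 330
*    : -1 -660
dup  : -1 -660 -660
over : -1 -660 -660 -660
+    : -1 -660 -1320
swap : -1 -1320 -660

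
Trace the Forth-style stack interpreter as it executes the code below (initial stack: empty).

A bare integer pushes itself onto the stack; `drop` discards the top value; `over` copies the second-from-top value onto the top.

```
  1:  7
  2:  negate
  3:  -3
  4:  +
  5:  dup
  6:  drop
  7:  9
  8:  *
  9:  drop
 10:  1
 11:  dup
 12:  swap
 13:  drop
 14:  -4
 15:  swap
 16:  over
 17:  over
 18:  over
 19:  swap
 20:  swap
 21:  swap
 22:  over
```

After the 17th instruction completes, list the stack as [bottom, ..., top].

[-4, 1, -4, 1]

7      : [7]
negate : [-7]
-3     : [-7, -3]
+      : [-10]
dup    : [-10, -10]
drop   : [-10]
9      : [-10, 9]
*      : [-90]
drop   : []
1      : [1]
dup    : [1, 1]
swap   : [1, 1]
drop   : [1]
-4     : [1, -4]
swap   : [-4, 1]
over   : [-4, 1, -4]
over   : [-4, 1, -4, 1]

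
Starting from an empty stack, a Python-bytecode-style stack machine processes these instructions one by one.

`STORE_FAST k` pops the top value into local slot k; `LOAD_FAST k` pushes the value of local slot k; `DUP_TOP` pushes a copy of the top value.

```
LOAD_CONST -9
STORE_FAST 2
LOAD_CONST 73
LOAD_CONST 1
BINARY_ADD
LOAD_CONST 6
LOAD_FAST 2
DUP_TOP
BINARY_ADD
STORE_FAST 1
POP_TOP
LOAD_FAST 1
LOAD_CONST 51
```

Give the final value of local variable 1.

-18

LOAD_CONST -9 -> -9
STORE_FAST 2  -> (empty)
LOAD_CONST 73 -> 73
LOAD_CONST 1  -> 73 1
BINARY_ADD    -> 74
LOAD_CONST 6  -> 74 6
LOAD_FAST 2   -> 74 6 -9
DUP_TOP       -> 74 6 -9 -9
BINARY_ADD    -> 74 6 -18
STORE_FAST 1  -> 74 6
POP_TOP       -> 74
LOAD_FAST 1   -> 74 -18
LOAD_CONST 51 -> 74 -18 51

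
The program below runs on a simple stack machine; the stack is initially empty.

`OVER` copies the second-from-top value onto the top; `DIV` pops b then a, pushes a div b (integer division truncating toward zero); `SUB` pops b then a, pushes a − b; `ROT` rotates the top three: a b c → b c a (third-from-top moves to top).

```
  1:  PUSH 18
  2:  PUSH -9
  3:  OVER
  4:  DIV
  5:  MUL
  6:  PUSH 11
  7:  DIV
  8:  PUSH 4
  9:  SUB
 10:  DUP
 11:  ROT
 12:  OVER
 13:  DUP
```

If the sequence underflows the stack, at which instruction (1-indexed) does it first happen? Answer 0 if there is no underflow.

PUSH 18 -> 18
PUSH -9 -> 18 -9
OVER    -> 18 -9 18
DIV     -> 18 0
MUL     -> 0
PUSH 11 -> 0 11
DIV     -> 0
PUSH 4  -> 0 4
SUB     -> -4
DUP     -> -4 -4
ROT  — needs 3 operands, stack has 2 → underflow

11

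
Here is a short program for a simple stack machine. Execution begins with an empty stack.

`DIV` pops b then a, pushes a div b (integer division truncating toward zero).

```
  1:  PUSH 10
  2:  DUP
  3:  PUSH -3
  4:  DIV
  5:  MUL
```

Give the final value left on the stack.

PUSH 10  10
DUP      10 10
PUSH -3  10 10 -3
DIV      10 -3
MUL      -30

-30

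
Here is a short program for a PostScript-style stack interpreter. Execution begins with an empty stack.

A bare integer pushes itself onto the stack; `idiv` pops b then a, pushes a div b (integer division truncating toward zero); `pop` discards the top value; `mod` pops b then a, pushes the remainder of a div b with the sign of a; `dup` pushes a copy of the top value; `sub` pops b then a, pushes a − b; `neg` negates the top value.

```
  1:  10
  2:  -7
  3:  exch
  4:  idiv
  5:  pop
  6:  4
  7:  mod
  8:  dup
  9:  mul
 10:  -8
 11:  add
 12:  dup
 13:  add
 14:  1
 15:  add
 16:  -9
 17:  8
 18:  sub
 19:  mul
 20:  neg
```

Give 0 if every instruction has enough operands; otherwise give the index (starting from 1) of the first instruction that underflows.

10   → [10]
-7   → [10, -7]
exch → [-7, 10]
idiv → [0]
pop  → []
4    → [4]
mod  — needs 2 operands, stack has 1 → underflow

7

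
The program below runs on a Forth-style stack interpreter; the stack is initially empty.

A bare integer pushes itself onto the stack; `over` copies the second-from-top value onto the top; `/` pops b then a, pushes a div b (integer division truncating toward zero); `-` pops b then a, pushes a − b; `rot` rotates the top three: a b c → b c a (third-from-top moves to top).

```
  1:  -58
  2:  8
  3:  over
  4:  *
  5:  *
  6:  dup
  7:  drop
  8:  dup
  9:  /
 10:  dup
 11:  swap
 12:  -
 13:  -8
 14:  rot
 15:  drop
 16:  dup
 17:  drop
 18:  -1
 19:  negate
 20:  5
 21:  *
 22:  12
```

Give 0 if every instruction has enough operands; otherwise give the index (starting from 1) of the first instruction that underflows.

14

-58   -58
8     -58 8
over  -58 8 -58
*     -58 -464
*     26912
dup   26912 26912
drop  26912
dup   26912 26912
/     1
dup   1 1
swap  1 1
-     0
-8    0 -8
rot  — needs 3 operands, stack has 2 → underflow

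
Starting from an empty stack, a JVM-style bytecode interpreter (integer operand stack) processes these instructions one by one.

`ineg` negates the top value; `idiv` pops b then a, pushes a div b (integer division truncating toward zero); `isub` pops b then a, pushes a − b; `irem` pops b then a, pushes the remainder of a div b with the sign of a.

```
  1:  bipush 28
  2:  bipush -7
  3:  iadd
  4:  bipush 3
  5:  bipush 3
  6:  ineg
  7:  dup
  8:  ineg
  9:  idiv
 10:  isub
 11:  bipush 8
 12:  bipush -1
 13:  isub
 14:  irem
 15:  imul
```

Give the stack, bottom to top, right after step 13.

bipush 28 : [28]
bipush -7 : [28, -7]
iadd      : [21]
bipush 3  : [21, 3]
bipush 3  : [21, 3, 3]
ineg      : [21, 3, -3]
dup       : [21, 3, -3, -3]
ineg      : [21, 3, -3, 3]
idiv      : [21, 3, -1]
isub      : [21, 4]
bipush 8  : [21, 4, 8]
bipush -1 : [21, 4, 8, -1]
isub      : [21, 4, 9]

[21, 4, 9]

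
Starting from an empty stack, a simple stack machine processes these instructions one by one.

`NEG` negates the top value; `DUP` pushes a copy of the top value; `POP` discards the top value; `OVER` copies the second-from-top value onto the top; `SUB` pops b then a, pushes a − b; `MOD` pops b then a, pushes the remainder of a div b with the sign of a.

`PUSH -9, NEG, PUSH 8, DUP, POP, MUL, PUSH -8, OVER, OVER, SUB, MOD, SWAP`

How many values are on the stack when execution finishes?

2

PUSH -9 : [-9]
NEG     : [9]
PUSH 8  : [9, 8]
DUP     : [9, 8, 8]
POP     : [9, 8]
MUL     : [72]
PUSH -8 : [72, -8]
OVER    : [72, -8, 72]
OVER    : [72, -8, 72, -8]
SUB     : [72, -8, 80]
MOD     : [72, -8]
SWAP    : [-8, 72]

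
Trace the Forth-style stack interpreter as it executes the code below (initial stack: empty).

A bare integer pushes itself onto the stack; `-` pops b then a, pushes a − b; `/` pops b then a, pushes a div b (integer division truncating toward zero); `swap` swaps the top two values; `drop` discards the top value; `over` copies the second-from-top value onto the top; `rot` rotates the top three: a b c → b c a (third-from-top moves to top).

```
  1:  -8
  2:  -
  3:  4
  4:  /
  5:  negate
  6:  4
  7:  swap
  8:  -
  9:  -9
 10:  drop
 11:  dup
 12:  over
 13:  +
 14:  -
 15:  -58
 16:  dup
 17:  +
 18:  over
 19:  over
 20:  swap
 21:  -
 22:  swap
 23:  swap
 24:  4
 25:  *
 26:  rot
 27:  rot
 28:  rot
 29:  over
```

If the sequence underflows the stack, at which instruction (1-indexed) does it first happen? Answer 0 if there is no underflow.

2

-8  [-8]
-  — needs 2 operands, stack has 1 → underflow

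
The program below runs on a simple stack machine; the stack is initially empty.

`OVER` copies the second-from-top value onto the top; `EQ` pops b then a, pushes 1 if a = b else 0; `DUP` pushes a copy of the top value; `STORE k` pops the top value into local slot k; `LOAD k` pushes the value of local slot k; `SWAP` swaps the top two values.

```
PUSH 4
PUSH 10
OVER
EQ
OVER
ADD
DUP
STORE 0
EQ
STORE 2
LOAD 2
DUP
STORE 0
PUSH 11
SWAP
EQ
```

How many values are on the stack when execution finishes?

1

PUSH 4  -> 4
PUSH 10 -> 4 10
OVER    -> 4 10 4
EQ      -> 4 0
OVER    -> 4 0 4
ADD     -> 4 4
DUP     -> 4 4 4
STORE 0 -> 4 4
EQ      -> 1
STORE 2 -> (empty)
LOAD 2  -> 1
DUP     -> 1 1
STORE 0 -> 1
PUSH 11 -> 1 11
SWAP    -> 11 1
EQ      -> 0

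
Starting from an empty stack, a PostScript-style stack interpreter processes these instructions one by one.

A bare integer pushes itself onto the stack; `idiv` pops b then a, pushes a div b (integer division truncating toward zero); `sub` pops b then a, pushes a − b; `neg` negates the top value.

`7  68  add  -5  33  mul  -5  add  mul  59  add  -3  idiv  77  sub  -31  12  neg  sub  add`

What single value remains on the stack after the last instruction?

4134

7    : [7]
68   : [7, 68]
add  : [75]
-5   : [75, -5]
33   : [75, -5, 33]
mul  : [75, -165]
-5   : [75, -165, -5]
add  : [75, -170]
mul  : [-12750]
59   : [-12750, 59]
add  : [-12691]
-3   : [-12691, -3]
idiv : [4230]
77   : [4230, 77]
sub  : [4153]
-31  : [4153, -31]
12   : [4153, -31, 12]
neg  : [4153, -31, -12]
sub  : [4153, -19]
add  : [4134]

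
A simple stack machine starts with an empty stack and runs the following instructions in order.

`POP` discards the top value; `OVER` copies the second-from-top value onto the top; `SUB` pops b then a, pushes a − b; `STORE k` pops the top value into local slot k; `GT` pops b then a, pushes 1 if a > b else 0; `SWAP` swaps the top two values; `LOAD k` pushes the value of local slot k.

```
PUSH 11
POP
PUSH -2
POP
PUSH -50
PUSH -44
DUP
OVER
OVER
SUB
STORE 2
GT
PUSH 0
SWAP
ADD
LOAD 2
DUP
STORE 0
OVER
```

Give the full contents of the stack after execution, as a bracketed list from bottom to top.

PUSH 11  : [11]
POP      : []
PUSH -2  : [-2]
POP      : []
PUSH -50 : [-50]
PUSH -44 : [-50, -44]
DUP      : [-50, -44, -44]
OVER     : [-50, -44, -44, -44]
OVER     : [-50, -44, -44, -44, -44]
SUB      : [-50, -44, -44, 0]
STORE 2  : [-50, -44, -44]
GT       : [-50, 0]
PUSH 0   : [-50, 0, 0]
SWAP     : [-50, 0, 0]
ADD      : [-50, 0]
LOAD 2   : [-50, 0, 0]
DUP      : [-50, 0, 0, 0]
STORE 0  : [-50, 0, 0]
OVER     : [-50, 0, 0, 0]

[-50, 0, 0, 0]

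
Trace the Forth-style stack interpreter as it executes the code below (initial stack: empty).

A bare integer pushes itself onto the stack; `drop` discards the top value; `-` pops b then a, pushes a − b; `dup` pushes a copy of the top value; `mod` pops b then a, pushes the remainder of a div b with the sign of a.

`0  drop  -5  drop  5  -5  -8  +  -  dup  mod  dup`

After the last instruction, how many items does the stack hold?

0     0
drop  (empty)
-5    -5
drop  (empty)
5     5
-5    5 -5
-8    5 -5 -8
+     5 -13
-     18
dup   18 18
mod   0
dup   0 0

2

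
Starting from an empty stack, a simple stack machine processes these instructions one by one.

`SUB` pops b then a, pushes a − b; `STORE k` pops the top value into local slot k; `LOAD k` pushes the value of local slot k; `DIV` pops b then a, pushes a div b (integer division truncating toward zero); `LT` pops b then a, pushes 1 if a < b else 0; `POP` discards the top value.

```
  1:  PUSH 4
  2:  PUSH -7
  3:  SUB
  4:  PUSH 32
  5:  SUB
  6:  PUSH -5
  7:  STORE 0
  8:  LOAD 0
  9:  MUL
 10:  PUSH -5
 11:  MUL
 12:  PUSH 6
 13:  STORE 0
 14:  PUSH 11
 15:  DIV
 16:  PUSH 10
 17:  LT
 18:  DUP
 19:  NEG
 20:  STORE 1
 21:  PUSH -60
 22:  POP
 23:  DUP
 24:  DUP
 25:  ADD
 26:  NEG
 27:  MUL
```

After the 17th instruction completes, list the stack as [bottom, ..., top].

PUSH 4  -> [4]
PUSH -7 -> [4, -7]
SUB     -> [11]
PUSH 32 -> [11, 32]
SUB     -> [-21]
PUSH -5 -> [-21, -5]
STORE 0 -> [-21]
LOAD 0  -> [-21, -5]
MUL     -> [105]
PUSH -5 -> [105, -5]
MUL     -> [-525]
PUSH 6  -> [-525, 6]
STORE 0 -> [-525]
PUSH 11 -> [-525, 11]
DIV     -> [-47]
PUSH 10 -> [-47, 10]
LT      -> [1]

[1]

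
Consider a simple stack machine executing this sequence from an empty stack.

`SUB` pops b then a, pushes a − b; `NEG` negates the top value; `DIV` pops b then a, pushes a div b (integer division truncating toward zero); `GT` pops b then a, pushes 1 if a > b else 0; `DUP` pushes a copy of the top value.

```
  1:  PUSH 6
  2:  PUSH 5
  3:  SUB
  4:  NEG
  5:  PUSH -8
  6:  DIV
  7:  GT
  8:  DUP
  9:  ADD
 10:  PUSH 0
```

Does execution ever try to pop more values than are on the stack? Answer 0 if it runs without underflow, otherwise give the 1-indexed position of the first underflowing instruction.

7

PUSH 6   [6]
PUSH 5   [6, 5]
SUB      [1]
NEG      [-1]
PUSH -8  [-1, -8]
DIV      [0]
GT  — needs 2 operands, stack has 1 → underflow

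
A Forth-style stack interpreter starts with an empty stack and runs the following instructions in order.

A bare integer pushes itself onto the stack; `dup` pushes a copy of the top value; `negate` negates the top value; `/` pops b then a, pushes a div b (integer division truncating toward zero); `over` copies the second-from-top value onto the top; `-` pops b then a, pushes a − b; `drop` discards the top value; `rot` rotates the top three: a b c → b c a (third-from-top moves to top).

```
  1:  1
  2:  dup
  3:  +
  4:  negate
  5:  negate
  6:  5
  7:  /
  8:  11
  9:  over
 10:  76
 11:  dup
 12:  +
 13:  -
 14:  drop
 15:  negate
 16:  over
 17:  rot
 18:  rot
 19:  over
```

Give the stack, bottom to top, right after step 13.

1       [1]
dup     [1, 1]
+       [2]
negate  [-2]
negate  [2]
5       [2, 5]
/       [0]
11      [0, 11]
over    [0, 11, 0]
76      [0, 11, 0, 76]
dup     [0, 11, 0, 76, 76]
+       [0, 11, 0, 152]
-       [0, 11, -152]

[0, 11, -152]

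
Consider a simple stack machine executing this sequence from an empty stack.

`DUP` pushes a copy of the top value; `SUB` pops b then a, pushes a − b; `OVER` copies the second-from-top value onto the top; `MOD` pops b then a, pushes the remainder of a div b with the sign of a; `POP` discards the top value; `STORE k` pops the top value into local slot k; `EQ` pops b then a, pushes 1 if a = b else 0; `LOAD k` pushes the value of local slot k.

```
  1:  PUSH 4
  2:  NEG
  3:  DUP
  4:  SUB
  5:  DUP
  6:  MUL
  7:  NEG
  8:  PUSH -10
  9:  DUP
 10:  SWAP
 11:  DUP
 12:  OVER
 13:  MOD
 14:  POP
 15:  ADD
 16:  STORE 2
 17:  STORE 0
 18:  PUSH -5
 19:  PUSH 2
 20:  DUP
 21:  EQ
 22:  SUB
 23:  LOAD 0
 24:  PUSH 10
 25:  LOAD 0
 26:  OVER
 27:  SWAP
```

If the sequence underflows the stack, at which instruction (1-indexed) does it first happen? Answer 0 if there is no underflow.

PUSH 4   -> 4
NEG      -> -4
DUP      -> -4 -4
SUB      -> 0
DUP      -> 0 0
MUL      -> 0
NEG      -> 0
PUSH -10 -> 0 -10
DUP      -> 0 -10 -10
SWAP     -> 0 -10 -10
DUP      -> 0 -10 -10 -10
OVER     -> 0 -10 -10 -10 -10
MOD      -> 0 -10 -10 0
POP      -> 0 -10 -10
ADD      -> 0 -20
STORE 2  -> 0
STORE 0  -> (empty)
PUSH -5  -> -5
PUSH 2   -> -5 2
DUP      -> -5 2 2
EQ       -> -5 1
SUB      -> -6
LOAD 0   -> -6 0
PUSH 10  -> -6 0 10
LOAD 0   -> -6 0 10 0
OVER     -> -6 0 10 0 10
SWAP     -> -6 0 10 10 0

0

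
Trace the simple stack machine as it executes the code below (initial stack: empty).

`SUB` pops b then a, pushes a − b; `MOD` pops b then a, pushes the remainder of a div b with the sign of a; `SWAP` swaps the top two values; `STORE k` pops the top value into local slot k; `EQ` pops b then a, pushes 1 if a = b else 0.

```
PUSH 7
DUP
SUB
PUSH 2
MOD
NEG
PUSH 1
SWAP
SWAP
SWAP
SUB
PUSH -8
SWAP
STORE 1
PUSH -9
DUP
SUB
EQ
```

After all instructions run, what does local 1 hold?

1

PUSH 7  → [7]
DUP     → [7, 7]
SUB     → [0]
PUSH 2  → [0, 2]
MOD     → [0]
NEG     → [0]
PUSH 1  → [0, 1]
SWAP    → [1, 0]
SWAP    → [0, 1]
SWAP    → [1, 0]
SUB     → [1]
PUSH -8 → [1, -8]
SWAP    → [-8, 1]
STORE 1 → [-8]
PUSH -9 → [-8, -9]
DUP     → [-8, -9, -9]
SUB     → [-8, 0]
EQ      → [0]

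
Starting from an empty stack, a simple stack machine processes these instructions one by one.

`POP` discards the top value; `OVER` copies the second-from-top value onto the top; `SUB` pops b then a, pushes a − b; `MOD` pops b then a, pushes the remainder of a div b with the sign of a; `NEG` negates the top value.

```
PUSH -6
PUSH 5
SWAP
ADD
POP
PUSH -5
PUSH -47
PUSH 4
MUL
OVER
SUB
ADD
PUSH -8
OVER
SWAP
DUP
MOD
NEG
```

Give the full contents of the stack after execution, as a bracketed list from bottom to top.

PUSH -6  -> -6
PUSH 5   -> -6 5
SWAP     -> 5 -6
ADD      -> -1
POP      -> (empty)
PUSH -5  -> -5
PUSH -47 -> -5 -47
PUSH 4   -> -5 -47 4
MUL      -> -5 -188
OVER     -> -5 -188 -5
SUB      -> -5 -183
ADD      -> -188
PUSH -8  -> -188 -8
OVER     -> -188 -8 -188
SWAP     -> -188 -188 -8
DUP      -> -188 -188 -8 -8
MOD      -> -188 -188 0
NEG      -> -188 -188 0

[-188, -188, 0]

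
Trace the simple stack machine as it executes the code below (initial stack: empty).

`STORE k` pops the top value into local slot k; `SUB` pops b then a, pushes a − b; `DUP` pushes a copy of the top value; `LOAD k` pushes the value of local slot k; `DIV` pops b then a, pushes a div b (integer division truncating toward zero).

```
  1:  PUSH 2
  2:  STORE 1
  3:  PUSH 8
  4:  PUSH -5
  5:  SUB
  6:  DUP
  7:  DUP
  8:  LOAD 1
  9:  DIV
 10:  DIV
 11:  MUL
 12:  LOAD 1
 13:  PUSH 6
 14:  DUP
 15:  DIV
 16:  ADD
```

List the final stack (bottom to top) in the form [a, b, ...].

PUSH 2  → 2
STORE 1 → (empty)
PUSH 8  → 8
PUSH -5 → 8 -5
SUB     → 13
DUP     → 13 13
DUP     → 13 13 13
LOAD 1  → 13 13 13 2
DIV     → 13 13 6
DIV     → 13 2
MUL     → 26
LOAD 1  → 26 2
PUSH 6  → 26 2 6
DUP     → 26 2 6 6
DIV     → 26 2 1
ADD     → 26 3

[26, 3]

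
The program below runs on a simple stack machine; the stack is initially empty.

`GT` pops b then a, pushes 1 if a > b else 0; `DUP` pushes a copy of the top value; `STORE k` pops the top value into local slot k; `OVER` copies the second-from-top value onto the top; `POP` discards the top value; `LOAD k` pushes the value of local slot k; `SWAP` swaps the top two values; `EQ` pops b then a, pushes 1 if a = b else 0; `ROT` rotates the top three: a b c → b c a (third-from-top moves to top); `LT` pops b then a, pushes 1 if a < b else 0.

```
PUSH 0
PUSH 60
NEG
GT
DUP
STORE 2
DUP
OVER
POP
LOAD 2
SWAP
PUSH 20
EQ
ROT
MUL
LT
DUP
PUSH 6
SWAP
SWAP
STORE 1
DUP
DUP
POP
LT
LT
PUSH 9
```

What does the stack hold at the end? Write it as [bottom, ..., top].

PUSH 0   0
PUSH 60  0 60
NEG      0 -60
GT       1
DUP      1 1
STORE 2  1
DUP      1 1
OVER     1 1 1
POP      1 1
LOAD 2   1 1 1
SWAP     1 1 1
PUSH 20  1 1 1 20
EQ       1 1 0
ROT      1 0 1
MUL      1 0
LT       0
DUP      0 0
PUSH 6   0 0 6
SWAP     0 6 0
SWAP     0 0 6
STORE 1  0 0
DUP      0 0 0
DUP      0 0 0 0
POP      0 0 0
LT       0 0
LT       0
PUSH 9   0 9

[0, 9]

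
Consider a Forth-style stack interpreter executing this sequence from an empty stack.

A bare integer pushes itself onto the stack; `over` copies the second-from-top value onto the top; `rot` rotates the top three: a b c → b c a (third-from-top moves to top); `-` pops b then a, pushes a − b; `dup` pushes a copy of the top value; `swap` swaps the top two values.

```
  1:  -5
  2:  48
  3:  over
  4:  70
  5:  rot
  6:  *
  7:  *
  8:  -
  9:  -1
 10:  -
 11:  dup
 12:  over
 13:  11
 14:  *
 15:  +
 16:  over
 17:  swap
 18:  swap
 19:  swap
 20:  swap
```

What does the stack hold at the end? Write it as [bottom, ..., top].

-5   : -5
48   : -5 48
over : -5 48 -5
70   : -5 48 -5 70
rot  : -5 -5 70 48
*    : -5 -5 3360
*    : -5 -16800
-    : 16795
-1   : 16795 -1
-    : 16796
dup  : 16796 16796
over : 16796 16796 16796
11   : 16796 16796 16796 11
*    : 16796 16796 184756
+    : 16796 201552
over : 16796 201552 16796
swap : 16796 16796 201552
swap : 16796 201552 16796
swap : 16796 16796 201552
swap : 16796 201552 16796

[16796, 201552, 16796]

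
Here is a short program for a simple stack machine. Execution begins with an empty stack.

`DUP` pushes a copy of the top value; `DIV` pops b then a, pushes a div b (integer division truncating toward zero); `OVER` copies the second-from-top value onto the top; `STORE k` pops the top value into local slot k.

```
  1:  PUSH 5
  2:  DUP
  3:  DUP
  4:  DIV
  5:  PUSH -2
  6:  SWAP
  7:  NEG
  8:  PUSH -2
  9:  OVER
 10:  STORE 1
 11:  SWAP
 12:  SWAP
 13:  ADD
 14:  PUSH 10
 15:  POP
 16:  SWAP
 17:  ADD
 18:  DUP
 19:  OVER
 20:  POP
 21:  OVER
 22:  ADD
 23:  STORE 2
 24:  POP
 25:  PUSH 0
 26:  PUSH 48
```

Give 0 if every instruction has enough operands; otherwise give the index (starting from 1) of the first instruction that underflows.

PUSH 5  → [5]
DUP     → [5, 5]
DUP     → [5, 5, 5]
DIV     → [5, 1]
PUSH -2 → [5, 1, -2]
SWAP    → [5, -2, 1]
NEG     → [5, -2, -1]
PUSH -2 → [5, -2, -1, -2]
OVER    → [5, -2, -1, -2, -1]
STORE 1 → [5, -2, -1, -2]
SWAP    → [5, -2, -2, -1]
SWAP    → [5, -2, -1, -2]
ADD     → [5, -2, -3]
PUSH 10 → [5, -2, -3, 10]
POP     → [5, -2, -3]
SWAP    → [5, -3, -2]
ADD     → [5, -5]
DUP     → [5, -5, -5]
OVER    → [5, -5, -5, -5]
POP     → [5, -5, -5]
OVER    → [5, -5, -5, -5]
ADD     → [5, -5, -10]
STORE 2 → [5, -5]
POP     → [5]
PUSH 0  → [5, 0]
PUSH 48 → [5, 0, 48]

0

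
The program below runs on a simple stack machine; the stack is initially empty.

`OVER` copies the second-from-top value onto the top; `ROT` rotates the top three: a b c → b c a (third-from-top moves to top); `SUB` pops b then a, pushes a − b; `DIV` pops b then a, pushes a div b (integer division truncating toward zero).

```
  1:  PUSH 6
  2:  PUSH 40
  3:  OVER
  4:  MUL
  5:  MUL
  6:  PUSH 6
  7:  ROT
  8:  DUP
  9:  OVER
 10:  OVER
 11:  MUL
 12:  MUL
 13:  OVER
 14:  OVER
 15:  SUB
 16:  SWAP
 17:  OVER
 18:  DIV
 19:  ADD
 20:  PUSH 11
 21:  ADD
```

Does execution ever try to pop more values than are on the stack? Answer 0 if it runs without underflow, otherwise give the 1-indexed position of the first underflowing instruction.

PUSH 6  → 6
PUSH 40 → 6 40
OVER    → 6 40 6
MUL     → 6 240
MUL     → 1440
PUSH 6  → 1440 6
ROT  — needs 3 operands, stack has 2 → underflow

7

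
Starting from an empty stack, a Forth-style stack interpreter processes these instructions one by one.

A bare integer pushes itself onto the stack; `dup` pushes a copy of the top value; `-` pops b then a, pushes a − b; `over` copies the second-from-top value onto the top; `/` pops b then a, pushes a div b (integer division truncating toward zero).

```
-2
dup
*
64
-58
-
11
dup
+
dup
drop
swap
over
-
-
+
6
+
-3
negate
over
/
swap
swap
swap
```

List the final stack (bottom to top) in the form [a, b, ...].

-2     -> [-2]
dup    -> [-2, -2]
*      -> [4]
64     -> [4, 64]
-58    -> [4, 64, -58]
-      -> [4, 122]
11     -> [4, 122, 11]
dup    -> [4, 122, 11, 11]
+      -> [4, 122, 22]
dup    -> [4, 122, 22, 22]
drop   -> [4, 122, 22]
swap   -> [4, 22, 122]
over   -> [4, 22, 122, 22]
-      -> [4, 22, 100]
-      -> [4, -78]
+      -> [-74]
6      -> [-74, 6]
+      -> [-68]
-3     -> [-68, -3]
negate -> [-68, 3]
over   -> [-68, 3, -68]
/      -> [-68, 0]
swap   -> [0, -68]
swap   -> [-68, 0]
swap   -> [0, -68]

[0, -68]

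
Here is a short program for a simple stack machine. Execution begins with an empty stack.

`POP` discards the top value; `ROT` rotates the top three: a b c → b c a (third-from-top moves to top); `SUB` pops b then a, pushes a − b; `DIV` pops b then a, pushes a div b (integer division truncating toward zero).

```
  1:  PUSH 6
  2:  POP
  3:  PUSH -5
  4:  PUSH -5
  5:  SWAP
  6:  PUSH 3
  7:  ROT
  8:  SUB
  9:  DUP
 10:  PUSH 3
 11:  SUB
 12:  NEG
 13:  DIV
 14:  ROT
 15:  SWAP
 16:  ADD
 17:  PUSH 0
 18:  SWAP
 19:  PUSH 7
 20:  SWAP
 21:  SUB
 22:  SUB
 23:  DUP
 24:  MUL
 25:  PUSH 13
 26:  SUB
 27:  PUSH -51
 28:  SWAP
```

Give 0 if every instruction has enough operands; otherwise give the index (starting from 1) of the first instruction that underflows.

14

PUSH 6   [6]
POP      []
PUSH -5  [-5]
PUSH -5  [-5, -5]
SWAP     [-5, -5]
PUSH 3   [-5, -5, 3]
ROT      [-5, 3, -5]
SUB      [-5, 8]
DUP      [-5, 8, 8]
PUSH 3   [-5, 8, 8, 3]
SUB      [-5, 8, 5]
NEG      [-5, 8, -5]
DIV      [-5, -1]
ROT  — needs 3 operands, stack has 2 → underflow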